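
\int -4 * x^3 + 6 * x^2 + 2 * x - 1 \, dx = -x^4 + 2*x^3 + x^2 - x + C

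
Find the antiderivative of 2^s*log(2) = 2^s + C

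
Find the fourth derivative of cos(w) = cos(w)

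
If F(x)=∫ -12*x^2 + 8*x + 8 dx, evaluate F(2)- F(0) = 0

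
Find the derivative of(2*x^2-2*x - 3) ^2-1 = 16*x^3 - 24*x^2 - 16*x + 12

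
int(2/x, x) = 2*log(x) + C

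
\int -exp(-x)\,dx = exp(-x) + C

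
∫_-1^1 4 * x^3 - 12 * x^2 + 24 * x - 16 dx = -40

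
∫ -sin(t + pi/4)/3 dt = cos(t + pi/4)/3 + C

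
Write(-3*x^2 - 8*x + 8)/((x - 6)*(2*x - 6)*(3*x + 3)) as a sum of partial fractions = 13/(168*(x + 1)) + 43/(72*(x - 3)) - 74/(63*(x - 6))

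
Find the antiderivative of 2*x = x^2 + C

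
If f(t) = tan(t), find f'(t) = cos(t)^(-2)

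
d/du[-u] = -1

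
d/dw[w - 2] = 1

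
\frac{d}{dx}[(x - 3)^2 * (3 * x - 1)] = 9*x^2 - 38*x + 33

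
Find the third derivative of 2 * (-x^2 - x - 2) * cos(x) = -2*x^2*sin(x) - 2*x*sin(x) + 12*x*cos(x) + 8*sin(x) + 6*cos(x)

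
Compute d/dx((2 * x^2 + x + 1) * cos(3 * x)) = -6*x^2*sin(3*x) - 3*x*sin(3*x) + 4*x*cos(3*x) - 3*sin(3*x) + cos(3*x)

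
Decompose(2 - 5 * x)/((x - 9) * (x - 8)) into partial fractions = 38/(x - 8) - 43/(x - 9)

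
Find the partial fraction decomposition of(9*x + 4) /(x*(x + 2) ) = 7/(x + 2) + 2/x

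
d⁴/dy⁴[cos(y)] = cos(y)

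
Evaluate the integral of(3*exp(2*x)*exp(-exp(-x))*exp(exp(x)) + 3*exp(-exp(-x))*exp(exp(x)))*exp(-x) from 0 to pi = -3 + 3*exp(-exp(-pi) + exp(pi))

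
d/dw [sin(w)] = cos(w)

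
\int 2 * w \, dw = w^2 + C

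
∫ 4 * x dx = 2*x^2 + C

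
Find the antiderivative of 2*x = x^2 + C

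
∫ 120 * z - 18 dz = 60*z^2 - 18*z + C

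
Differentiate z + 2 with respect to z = 1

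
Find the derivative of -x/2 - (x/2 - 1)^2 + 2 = 1/2 - x/2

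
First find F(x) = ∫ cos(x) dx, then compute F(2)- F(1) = -sin(1) + sin(2)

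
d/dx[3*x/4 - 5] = 3/4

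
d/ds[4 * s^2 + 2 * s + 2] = 8*s + 2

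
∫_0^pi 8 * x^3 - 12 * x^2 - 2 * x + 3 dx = 2 + (-2*pi + 1 + 2*pi^2)*(-pi - 2 + pi^2)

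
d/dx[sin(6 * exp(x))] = 6*exp(x)*cos(6*exp(x))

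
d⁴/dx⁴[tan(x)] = 24*tan(x)^5 + 40*tan(x)^3 + 16*tan(x)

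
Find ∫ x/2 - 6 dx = x^2/4 - 6*x + C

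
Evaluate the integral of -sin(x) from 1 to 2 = -cos(1) + cos(2)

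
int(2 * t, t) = t^2 + C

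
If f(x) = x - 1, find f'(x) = 1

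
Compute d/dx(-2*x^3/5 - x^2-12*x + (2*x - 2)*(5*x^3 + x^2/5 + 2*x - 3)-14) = 40*x^3 - 30*x^2 + 26*x/5 - 22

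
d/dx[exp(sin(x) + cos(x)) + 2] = sqrt(2)*exp(sin(x))*exp(cos(x))*cos(x + pi/4)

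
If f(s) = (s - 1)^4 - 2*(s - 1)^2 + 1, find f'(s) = 4*s^3 - 12*s^2 + 8*s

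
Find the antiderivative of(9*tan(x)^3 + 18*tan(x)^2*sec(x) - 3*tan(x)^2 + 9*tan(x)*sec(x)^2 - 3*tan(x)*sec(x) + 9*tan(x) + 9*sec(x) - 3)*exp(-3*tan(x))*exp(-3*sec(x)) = -3*(sin(x) + 1)*exp(-3*tan(x) - 3/cos(x))/cos(x) + C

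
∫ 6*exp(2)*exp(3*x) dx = 2*exp(3*x + 2) + C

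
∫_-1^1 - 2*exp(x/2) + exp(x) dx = -(-2 + exp(-1/2))^2 + (-2 + exp(1/2))^2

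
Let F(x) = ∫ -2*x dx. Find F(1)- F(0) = -1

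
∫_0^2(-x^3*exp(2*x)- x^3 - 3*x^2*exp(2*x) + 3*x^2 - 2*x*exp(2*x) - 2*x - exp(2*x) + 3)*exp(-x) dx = -11*exp(2) + 11*exp(-2)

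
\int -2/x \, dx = -2*log(x) + C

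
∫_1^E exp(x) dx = -E + exp(E)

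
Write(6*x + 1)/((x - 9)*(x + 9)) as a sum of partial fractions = 53/(18*(x + 9)) + 55/(18*(x - 9))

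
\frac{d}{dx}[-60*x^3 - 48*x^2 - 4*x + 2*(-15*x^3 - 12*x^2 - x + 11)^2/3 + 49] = 900*x^5 + 1200*x^4 + 464*x^3 - 792*x^2 - 1340*x/3 - 56/3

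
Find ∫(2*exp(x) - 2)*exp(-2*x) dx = (1 - exp(x))^2*exp(-2*x) + C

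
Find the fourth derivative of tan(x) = 24*tan(x)^5 + 40*tan(x)^3 + 16*tan(x)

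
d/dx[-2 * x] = -2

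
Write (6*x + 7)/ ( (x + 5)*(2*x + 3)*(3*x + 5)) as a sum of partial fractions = 27/(10*(3*x + 5)) - 8/(7*(2*x + 3)) - 23/(70*(x + 5))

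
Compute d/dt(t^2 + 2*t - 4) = 2*t + 2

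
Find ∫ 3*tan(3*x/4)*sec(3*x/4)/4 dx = sec(3*x/4) + C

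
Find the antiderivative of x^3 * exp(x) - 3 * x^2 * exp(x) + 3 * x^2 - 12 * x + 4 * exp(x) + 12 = (x - 2)^3*(exp(x) + 1) + C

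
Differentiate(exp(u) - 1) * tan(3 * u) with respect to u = exp(u)*tan(3*u) + 3*exp(u)/cos(3*u)^2 - 3/cos(3*u)^2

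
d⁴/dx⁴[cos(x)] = cos(x)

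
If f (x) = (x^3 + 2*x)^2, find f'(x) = 6*x^5 + 16*x^3 + 8*x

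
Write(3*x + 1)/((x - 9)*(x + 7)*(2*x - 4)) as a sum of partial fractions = -5/(72*(x + 7)) - 1/(18*(x - 2)) + 1/(8*(x - 9))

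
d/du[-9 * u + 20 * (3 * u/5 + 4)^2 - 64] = 72*u/5 + 87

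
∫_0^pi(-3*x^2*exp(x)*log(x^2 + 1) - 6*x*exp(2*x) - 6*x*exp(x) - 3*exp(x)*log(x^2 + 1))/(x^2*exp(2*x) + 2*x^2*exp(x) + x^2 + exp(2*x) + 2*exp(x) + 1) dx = -3*exp(pi)*log(1 + pi^2)/(1 + exp(pi))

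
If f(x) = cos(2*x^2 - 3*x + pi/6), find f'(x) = (3 - 4*x)*cos(-2*x^2 + 3*x + pi/3)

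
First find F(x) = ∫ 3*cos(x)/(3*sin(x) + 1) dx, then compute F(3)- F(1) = -log(1 + 3*sin(1)) + log(3*sin(3) + 1)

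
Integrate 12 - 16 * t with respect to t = -8*t^2 + 12*t + C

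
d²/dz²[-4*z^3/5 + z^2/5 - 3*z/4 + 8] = 2/5 - 24*z/5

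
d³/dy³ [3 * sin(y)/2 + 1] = -3*cos(y)/2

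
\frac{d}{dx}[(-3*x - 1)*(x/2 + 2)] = -3*x - 13/2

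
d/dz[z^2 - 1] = 2*z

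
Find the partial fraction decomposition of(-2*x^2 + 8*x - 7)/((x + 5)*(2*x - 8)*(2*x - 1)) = 1/(11*(2*x - 1)) - 97/(198*(x + 5)) - 1/(18*(x - 4))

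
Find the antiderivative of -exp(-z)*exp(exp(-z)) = exp(exp(-z)) + C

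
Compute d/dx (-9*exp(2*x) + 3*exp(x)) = -18*exp(2*x) + 3*exp(x)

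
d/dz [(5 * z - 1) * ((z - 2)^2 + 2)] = 15*z^2 - 42*z + 34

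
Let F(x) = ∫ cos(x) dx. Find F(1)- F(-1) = 2*sin(1)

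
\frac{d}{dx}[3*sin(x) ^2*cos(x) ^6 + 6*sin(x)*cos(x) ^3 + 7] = 24*sin(x)^4 - 18*sin(x)^3*cos(x)^5 - 30*sin(x)^2 + 6*sin(x)*cos(x)^7 + 6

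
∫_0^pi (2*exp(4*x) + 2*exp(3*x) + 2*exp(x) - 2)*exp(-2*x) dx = -1 + (-exp(-pi) + 1 + exp(pi))^2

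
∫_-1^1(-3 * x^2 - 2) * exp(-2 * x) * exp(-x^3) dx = -exp(3) + exp(-3)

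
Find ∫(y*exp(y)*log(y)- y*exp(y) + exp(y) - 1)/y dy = (exp(y) - 1)*(log(y) - 1) + C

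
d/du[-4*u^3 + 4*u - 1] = 4 - 12*u^2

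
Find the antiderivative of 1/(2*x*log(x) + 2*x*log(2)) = log(log(2*x))/2 + C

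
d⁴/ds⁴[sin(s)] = sin(s)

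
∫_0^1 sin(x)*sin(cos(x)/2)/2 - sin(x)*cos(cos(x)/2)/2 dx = sqrt(2)*(-sin((2 + pi)/4) + sin((2*cos(1) + pi)/4))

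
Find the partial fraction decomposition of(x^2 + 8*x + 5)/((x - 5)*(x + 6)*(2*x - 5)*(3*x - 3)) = -50/(153*(2*x - 5)) + 1/(561*(x + 6)) + 1/(18*(x - 1)) + 7/(66*(x - 5))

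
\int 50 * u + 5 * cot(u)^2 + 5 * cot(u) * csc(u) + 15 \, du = 25*u^2 + 10*u - 5*cot(u) - 5*csc(u) + C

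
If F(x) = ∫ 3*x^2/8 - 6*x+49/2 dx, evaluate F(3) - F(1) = 113/4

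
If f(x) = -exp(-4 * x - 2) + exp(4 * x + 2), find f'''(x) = (64*exp(8*x + 4) + 64)*exp(-4*x - 2)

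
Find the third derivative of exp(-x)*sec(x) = 2*(sin(x)/cos(x) + 3*sin(x)/cos(x)^3 + 1 - 3/cos(x)^2)*exp(-x)/cos(x)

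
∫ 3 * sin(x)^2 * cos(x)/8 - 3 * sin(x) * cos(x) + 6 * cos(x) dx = (sin(x) - 4)^3/8 + C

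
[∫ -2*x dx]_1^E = 1 - exp(2)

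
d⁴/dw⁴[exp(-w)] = exp(-w)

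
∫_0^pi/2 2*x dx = pi^2/4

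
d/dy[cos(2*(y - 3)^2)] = 4*(3 - y)*sin(2*y^2 - 12*y + 18)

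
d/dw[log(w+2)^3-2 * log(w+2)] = (3*log(w + 2)^2 - 2)/(w + 2)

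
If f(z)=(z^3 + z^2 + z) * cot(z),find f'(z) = -z^3/sin(z)^2 + 3*z^2/tan(z) - z^2/sin(z)^2 + 2*z/tan(z) - z/sin(z)^2 + 1/tan(z)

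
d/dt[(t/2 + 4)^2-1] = t/2 + 4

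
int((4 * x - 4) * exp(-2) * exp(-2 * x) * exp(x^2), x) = 2*exp(x^2 - 2*x - 2) + C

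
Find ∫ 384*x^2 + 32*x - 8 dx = 128*x^3 + 16*x^2 - 8*x + C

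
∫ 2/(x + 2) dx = 2*log(x + 2) + C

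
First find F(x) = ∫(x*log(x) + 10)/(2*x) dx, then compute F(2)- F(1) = -1/2 + 6*log(2)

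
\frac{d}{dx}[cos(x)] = -sin(x)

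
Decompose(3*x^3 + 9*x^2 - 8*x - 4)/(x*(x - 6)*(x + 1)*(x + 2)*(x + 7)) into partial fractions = -268/(1365*(x + 7)) - 3/(10*(x + 2)) + 5/(21*(x + 1)) + 115/(546*(x - 6)) + 1/(21*x)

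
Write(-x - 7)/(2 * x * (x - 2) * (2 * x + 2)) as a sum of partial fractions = -1/(2*(x + 1)) - 3/(8*(x - 2)) + 7/(8*x)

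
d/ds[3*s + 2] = 3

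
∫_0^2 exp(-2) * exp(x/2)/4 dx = -exp(-2)/2 + exp(-1)/2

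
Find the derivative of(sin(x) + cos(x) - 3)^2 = 2*cos(2*x) - 6*sqrt(2)*cos(x + pi/4)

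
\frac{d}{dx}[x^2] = 2*x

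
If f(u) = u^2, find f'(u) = 2*u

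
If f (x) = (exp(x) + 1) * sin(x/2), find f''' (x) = exp(x)*sin(x/2)/4 + 11*exp(x)*cos(x/2)/8 - cos(x/2)/8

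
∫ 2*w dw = w^2 + C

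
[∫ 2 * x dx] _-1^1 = 0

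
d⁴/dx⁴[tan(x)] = 24*tan(x)^5 + 40*tan(x)^3 + 16*tan(x)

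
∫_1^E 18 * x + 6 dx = -16 + (1 + 3*E)^2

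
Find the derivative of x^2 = 2*x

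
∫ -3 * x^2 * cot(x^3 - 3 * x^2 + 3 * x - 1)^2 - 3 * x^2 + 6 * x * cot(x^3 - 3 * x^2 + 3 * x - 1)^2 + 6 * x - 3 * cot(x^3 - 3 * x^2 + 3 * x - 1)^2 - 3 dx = cot((x - 1)^3) + C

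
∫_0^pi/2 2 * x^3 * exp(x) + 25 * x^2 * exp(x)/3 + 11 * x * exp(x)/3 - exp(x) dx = pi*(-3 + 7*pi/2 + 3*pi^2/2)*exp(pi/2)/6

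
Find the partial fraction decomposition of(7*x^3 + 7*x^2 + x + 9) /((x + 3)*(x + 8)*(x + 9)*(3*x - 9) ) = 21/(x + 9) - 19/(x + 8) + 2/(9*(x + 3)) + 1/(9*(x - 3))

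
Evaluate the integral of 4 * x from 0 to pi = 2*pi^2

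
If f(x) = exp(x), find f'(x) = exp(x)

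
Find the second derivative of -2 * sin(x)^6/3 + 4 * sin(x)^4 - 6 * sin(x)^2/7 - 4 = 24*sin(x)^6 - 84*sin(x)^4 + 360*sin(x)^2/7 - 12/7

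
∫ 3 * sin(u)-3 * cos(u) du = -3*sqrt(2)*sin(u + pi/4) + C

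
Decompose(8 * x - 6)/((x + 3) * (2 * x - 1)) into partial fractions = -4/(7*(2*x - 1)) + 30/(7*(x + 3))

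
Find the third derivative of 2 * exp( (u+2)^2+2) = 16*u^3*exp(u^2 + 4*u + 6) + 96*u^2*exp(u^2 + 4*u + 6) + 216*u*exp(u^2 + 4*u + 6) + 176*exp(u^2 + 4*u + 6)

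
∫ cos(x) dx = sin(x) + C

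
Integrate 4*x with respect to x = 2*x^2 + C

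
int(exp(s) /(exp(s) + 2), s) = log(exp(s) + 2) + C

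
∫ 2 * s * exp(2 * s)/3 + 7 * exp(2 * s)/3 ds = (s + 3)*exp(2*s)/3 + C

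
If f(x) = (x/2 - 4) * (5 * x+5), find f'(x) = 5*x - 35/2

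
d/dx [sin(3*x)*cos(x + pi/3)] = sin(2*x + pi/6) + 2*cos(4*x + pi/3)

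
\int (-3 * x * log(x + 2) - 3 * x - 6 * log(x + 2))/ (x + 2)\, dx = -3*x*log(x + 2) + C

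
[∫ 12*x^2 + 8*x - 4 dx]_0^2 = 40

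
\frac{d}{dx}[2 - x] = -1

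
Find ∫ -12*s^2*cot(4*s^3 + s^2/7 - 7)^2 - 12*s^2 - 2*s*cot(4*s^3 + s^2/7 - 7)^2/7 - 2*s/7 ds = cot(4*s^3 + s^2/7 - 7) + C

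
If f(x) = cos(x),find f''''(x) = cos(x)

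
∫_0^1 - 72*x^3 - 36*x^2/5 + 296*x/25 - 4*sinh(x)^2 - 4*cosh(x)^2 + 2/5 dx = -352/25 - 2*sinh(2)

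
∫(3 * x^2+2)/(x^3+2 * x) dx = log(2*x^3 + 4*x) + C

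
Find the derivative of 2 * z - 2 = 2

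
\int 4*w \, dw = 2*w^2 + C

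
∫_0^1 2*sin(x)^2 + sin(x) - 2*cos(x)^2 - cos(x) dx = -sqrt(2)*sin(pi/4 + 1) - sin(2) + 1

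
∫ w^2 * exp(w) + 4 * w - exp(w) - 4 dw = (w - 1)^2*(exp(w) + 2) + C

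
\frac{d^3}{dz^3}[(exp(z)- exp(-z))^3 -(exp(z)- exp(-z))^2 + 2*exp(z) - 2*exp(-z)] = (27*exp(6*z) - 8*exp(5*z) - exp(4*z) - exp(2*z) + 8*exp(z) + 27)*exp(-3*z)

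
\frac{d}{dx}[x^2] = 2*x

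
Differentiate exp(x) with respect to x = exp(x)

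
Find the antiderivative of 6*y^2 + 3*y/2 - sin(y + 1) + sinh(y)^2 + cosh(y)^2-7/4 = 2*y^3 + 3*y^2/4 - 7*y/4 + cos(y + 1) + sinh(2*y)/2 + C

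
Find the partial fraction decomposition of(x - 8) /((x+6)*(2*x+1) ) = -17/(11*(2*x + 1)) + 14/(11*(x + 6))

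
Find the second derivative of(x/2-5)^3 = 3*x/4 - 15/2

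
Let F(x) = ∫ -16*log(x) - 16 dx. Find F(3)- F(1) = -48*log(3)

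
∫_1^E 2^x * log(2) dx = -2 + 2^E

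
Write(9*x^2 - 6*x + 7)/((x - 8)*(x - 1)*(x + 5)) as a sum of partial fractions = 131/(39*(x + 5)) - 5/(21*(x - 1)) + 535/(91*(x - 8))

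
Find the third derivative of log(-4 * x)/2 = x^(-3)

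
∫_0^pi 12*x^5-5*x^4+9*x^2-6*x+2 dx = (-pi + 1 + pi^3)*(-pi^2 + 2*pi + 2*pi^3)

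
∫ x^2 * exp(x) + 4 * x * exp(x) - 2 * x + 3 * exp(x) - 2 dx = (x + 1)^2*(exp(x) - 1) + C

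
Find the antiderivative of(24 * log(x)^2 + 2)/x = 8*log(x)^3 + 2*log(x) + C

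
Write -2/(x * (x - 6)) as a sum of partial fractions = -1/(3*(x - 6)) + 1/(3*x)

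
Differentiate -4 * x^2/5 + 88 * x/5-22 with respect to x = 88/5 - 8*x/5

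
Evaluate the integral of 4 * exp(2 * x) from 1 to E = -2*exp(2) + 2*exp(2*E)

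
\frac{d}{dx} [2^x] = 2^x*log(2)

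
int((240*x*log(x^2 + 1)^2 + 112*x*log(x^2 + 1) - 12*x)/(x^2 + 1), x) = 2*(20*log(x^2 + 1)^2 + 14*log(x^2 + 1) - 3)*log(x^2 + 1) + C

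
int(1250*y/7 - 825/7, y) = 625*y^2/7 - 825*y/7 + C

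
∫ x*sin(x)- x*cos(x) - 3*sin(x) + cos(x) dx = -sqrt(2)*(x - 2)*sin(x + pi/4) + C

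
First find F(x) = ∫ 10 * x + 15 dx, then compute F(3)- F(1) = 70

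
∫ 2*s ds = s^2 + C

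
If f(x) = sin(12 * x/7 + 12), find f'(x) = 12*cos(12*x/7 + 12)/7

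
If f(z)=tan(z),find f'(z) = cos(z)^(-2)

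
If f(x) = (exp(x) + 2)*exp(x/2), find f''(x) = 9*exp(3*x/2)/4 + exp(x/2)/2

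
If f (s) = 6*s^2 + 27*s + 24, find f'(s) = 12*s + 27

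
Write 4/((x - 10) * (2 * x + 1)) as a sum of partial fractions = -8/(21*(2*x + 1)) + 4/(21*(x - 10))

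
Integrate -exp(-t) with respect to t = exp(-t) + C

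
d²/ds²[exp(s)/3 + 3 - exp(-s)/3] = (exp(2*s) - 1)*exp(-s)/3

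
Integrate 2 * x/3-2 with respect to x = x^2/3 - 2*x + C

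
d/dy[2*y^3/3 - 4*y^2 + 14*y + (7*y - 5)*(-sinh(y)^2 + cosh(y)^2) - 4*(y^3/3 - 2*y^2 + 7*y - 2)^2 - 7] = -8*y^5/3 + 80*y^4/3 - 416*y^3/3 + 354*y^2 - 464*y + 133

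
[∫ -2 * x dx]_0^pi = -pi^2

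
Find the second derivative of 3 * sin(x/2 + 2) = -3*sin(x/2 + 2)/4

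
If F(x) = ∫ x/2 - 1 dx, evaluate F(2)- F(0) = -1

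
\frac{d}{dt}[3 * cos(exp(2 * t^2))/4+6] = -3*t*exp(2*t^2)*sin(exp(2*t^2))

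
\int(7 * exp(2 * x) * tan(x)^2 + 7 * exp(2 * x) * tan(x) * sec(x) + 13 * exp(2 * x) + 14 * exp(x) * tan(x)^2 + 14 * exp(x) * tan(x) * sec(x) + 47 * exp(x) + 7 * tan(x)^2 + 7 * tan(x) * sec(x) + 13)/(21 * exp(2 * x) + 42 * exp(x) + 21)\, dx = ((exp(x) + 1)*(6*x + 7*tan(x) + 7*sec(x) + 84)/21 + exp(x))/(exp(x) + 1) + C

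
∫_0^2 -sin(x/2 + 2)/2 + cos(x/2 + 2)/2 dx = cos(3) - sin(2) + sin(3) - cos(2)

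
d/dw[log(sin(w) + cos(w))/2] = 1/(2*tan(w + pi/4))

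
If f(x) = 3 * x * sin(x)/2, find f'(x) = 3*x*cos(x)/2 + 3*sin(x)/2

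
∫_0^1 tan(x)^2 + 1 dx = tan(1)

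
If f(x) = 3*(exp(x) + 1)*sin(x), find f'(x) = 3*sqrt(2)*exp(x)*sin(x + pi/4) + 3*cos(x)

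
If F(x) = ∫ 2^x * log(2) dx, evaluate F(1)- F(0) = 1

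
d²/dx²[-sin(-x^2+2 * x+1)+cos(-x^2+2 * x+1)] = 4*x^2*sin(-x^2 + 2*x + 1) - 4*x^2*cos(-x^2 + 2*x + 1) - 8*x*sin(-x^2 + 2*x + 1) + 8*x*cos(-x^2 + 2*x + 1) + 6*sin(-x^2 + 2*x + 1) - 2*cos(-x^2 + 2*x + 1)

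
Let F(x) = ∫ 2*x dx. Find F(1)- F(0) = 1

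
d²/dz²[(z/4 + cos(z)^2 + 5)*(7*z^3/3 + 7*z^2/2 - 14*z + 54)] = -14*z^3*cos(2*z)/3 - 14*z^2*sin(2*z) - 7*z^2*cos(2*z) + 7*z^2 - 14*z*sin(2*z) + 35*z*cos(2*z) + 329*z/4 + 28*sin(2*z) - 209*cos(2*z)/2 + 63/2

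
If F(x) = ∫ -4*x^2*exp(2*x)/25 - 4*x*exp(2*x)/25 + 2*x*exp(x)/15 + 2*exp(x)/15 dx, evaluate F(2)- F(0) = -8*exp(4)/25 + 4*exp(2)/15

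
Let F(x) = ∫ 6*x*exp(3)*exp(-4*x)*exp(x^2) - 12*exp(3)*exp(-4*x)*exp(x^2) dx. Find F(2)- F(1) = -3 + 3*exp(-1)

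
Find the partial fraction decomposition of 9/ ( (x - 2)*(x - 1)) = -9/(x - 1) + 9/(x - 2)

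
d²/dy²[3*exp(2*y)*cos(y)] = 3*(-4*sin(y) + 3*cos(y))*exp(2*y)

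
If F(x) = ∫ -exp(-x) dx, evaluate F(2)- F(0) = -1 + exp(-2)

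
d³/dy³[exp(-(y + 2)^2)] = (-8*y^3 - 48*y^2 - 84*y - 40)*exp(-y^2 - 4*y - 4)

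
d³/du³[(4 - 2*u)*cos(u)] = -2*u*sin(u) + 4*sin(u) + 6*cos(u)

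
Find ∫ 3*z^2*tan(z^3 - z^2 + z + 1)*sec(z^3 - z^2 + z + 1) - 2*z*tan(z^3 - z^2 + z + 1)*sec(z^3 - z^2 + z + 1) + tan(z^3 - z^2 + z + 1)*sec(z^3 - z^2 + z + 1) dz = sec(z^3 - z^2 + z + 1) + C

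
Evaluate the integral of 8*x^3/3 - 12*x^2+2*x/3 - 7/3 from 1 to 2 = -58/3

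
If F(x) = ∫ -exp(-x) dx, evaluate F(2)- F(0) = -1 + exp(-2)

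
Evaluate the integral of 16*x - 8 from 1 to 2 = 16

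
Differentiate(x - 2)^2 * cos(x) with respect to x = -x^2*sin(x) + 4*x*sin(x) + 2*x*cos(x) - 4*sin(x) - 4*cos(x)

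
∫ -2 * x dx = -x^2 + C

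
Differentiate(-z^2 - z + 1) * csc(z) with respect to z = (z^2*cos(z)/sin(z) - 2*z + z*cos(z)/sin(z) - 1 - cos(z)/sin(z))/sin(z)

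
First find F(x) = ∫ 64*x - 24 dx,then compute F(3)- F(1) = 208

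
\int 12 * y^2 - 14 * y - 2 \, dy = 4*y^3 - 7*y^2 - 2*y + C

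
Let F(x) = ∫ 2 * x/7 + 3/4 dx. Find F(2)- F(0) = 29/14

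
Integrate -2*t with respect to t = -t^2 + C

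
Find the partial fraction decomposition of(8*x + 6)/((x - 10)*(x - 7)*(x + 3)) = -9/(65*(x + 3)) - 31/(15*(x - 7)) + 86/(39*(x - 10))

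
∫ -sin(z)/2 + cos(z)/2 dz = sqrt(2)*sin(z + pi/4)/2 + C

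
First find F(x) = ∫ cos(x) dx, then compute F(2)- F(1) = -sin(1) + sin(2)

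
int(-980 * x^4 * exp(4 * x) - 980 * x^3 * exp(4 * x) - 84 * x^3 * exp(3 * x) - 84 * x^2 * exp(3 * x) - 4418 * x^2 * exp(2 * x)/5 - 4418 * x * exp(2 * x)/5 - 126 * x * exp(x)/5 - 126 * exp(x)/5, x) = 49*x^2*exp(2*x) + 14*x*exp(x)/5 - (35*x^2*exp(2*x) + 2*x*exp(x) + 35)^2/5 + C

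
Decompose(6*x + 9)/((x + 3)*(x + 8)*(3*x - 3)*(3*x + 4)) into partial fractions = -9/(700*(3*x + 4)) + 13/(900*(x + 8)) - 3/(100*(x + 3)) + 5/(252*(x - 1))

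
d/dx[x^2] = 2*x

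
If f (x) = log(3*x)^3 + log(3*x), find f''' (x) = (6*log(x)^2 - 18*log(x) + 12*log(3)*log(x) - 18*log(3) + 6*log(3)^2 + 8)/x^3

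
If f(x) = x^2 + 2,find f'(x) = 2*x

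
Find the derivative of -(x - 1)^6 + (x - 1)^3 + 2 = -6*x^5 + 30*x^4 - 60*x^3 + 63*x^2 - 36*x + 9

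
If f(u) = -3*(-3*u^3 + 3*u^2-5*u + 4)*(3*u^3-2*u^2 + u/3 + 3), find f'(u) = 162*u^5 - 225*u^4 + 264*u^3 - 126*u^2 + 4*u + 41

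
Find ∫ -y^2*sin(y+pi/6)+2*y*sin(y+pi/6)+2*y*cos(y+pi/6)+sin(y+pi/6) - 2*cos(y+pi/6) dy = ((y - 1)^2 - 2)*cos(y + pi/6) + C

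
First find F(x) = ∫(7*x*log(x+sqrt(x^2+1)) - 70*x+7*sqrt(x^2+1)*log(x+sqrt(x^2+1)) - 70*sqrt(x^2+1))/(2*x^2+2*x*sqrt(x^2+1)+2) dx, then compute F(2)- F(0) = -35*log(2 + sqrt(5)) + 7*log(2 + sqrt(5))^2/4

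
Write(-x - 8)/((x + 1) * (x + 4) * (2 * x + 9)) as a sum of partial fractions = -2/(2*x + 9) + 4/(3*(x + 4)) - 1/(3*(x + 1))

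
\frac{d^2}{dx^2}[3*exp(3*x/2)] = 27*exp(3*x/2)/4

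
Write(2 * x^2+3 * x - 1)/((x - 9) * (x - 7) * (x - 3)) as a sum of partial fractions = 13/(12*(x - 3)) - 59/(4*(x - 7)) + 47/(3*(x - 9))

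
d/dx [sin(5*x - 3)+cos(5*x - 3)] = 5*sqrt(2)*cos(5*x - 3 + pi/4)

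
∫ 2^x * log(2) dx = 2^x + C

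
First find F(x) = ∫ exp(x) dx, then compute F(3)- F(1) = -E + exp(3)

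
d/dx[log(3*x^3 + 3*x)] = (3*x^2 + 1)/(x^3 + x)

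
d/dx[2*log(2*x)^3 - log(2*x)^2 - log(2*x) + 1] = (6*log(x)^2 - 2*log(x) + 12*log(2)*log(x) - 2*log(2) - 1 + 6*log(2)^2)/x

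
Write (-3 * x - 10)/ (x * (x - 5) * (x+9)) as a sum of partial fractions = 17/(126*(x + 9)) - 5/(14*(x - 5)) + 2/(9*x)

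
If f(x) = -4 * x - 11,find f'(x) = -4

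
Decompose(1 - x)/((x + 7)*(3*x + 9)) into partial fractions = -2/(3*(x + 7)) + 1/(3*(x + 3))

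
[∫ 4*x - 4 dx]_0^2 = 0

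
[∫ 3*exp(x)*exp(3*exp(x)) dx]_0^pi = -exp(3) + exp(3*exp(pi))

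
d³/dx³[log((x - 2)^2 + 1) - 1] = (4*x^3 - 24*x^2 + 36*x - 8)/(x^6 - 12*x^5 + 63*x^4 - 184*x^3 + 315*x^2 - 300*x + 125)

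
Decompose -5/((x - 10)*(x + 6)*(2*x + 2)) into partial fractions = -1/(32*(x + 6)) + 1/(22*(x + 1)) - 5/(352*(x - 10))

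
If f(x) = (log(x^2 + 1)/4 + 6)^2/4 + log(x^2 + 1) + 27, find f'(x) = (x*log(x^2 + 1) + 56*x)/(16*x^2 + 16)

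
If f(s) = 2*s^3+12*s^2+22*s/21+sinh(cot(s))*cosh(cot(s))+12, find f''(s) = 12*s + 24 + 2*cos(s)*cosh(2/tan(s))/sin(s)^3 + 2*sinh(2/tan(s))/sin(s)^4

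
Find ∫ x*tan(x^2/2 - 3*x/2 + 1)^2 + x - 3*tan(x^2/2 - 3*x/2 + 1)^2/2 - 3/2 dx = tan(x^2/2 - 3*x/2 + 1) + C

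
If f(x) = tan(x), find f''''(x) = 24*tan(x)^5 + 40*tan(x)^3 + 16*tan(x)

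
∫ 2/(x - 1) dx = log(3*(x - 1)^2) + C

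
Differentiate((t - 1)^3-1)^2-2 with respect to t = 6*t^5 - 30*t^4 + 60*t^3 - 66*t^2 + 42*t - 12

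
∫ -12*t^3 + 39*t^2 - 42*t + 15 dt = -3*t^4 + 13*t^3 - 21*t^2 + 15*t + C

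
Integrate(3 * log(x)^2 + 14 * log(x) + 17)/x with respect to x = (log(x) + 2)^3 + (log(x) + 2)^2 + log(x) + C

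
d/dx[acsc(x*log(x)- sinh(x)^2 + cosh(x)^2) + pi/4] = -(log(x) + 1)/(sqrt(x*(x*log(x) + 2)*log(x)/(x^2*log(x)^2 + 2*x*log(x) + 1))*(x*log(x) + 1)^2)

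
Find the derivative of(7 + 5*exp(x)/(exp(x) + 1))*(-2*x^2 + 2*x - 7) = (-10*x^2*exp(x) - 48*x*exp(2*x) - 66*x*exp(x) - 28*x + 24*exp(2*x) + 3*exp(x) + 14)/(exp(2*x) + 2*exp(x) + 1)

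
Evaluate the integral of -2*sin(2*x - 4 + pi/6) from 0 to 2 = sqrt(3)/2 - sin(pi/3 + 4)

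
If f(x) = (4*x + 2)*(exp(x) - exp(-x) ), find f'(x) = (4*x*exp(2*x) + 4*x + 6*exp(2*x) - 2)*exp(-x)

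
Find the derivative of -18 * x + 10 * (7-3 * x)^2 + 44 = 180*x - 438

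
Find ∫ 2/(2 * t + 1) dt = log(-4*t - 2) + C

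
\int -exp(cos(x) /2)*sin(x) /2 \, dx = exp(cos(x)/2) + C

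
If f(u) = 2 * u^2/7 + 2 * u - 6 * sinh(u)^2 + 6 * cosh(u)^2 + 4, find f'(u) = 4*u/7 + 2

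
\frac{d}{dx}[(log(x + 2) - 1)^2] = (2*log(x + 2) - 2)/(x + 2)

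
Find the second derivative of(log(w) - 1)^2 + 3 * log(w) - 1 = (1 - 2*log(w))/w^2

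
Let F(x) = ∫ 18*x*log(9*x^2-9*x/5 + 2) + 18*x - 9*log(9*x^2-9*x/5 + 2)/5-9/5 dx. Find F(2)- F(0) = -2*log(2) + 172*log(172/5)/5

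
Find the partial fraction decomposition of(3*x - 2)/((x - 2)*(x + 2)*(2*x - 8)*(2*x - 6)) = 1/(60*(x + 2)) + 1/(8*(x - 2)) - 7/(20*(x - 3)) + 5/(24*(x - 4))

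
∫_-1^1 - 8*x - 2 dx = -4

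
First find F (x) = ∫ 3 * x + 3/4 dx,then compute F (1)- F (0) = 9/4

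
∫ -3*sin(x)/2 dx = 3*cos(x)/2 + C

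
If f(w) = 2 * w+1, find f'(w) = 2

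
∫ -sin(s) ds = cos(s) + C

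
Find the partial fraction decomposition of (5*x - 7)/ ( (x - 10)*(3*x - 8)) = -19/(22*(3*x - 8)) + 43/(22*(x - 10))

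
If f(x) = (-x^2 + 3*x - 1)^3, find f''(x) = -30*x^4 + 180*x^3 - 360*x^2 + 270*x - 60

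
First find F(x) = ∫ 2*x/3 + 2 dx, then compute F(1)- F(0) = 7/3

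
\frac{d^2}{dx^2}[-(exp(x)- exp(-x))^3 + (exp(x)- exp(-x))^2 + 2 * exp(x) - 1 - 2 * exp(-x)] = (-9*exp(6*x) + 4*exp(5*x) + 5*exp(4*x) - 5*exp(2*x) + 4*exp(x) + 9)*exp(-3*x)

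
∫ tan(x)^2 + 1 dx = tan(x) + C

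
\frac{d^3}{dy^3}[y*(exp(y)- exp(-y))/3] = (y*exp(2*y) + y + 3*exp(2*y) - 3)*exp(-y)/3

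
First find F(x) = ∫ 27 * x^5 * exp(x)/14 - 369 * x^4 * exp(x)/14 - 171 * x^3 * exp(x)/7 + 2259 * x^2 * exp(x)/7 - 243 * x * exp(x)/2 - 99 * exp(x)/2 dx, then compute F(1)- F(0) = 0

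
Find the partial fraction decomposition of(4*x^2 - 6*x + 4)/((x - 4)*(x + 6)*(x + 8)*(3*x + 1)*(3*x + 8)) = 327/(5600*(3*x + 8)) - 174/(35581*(3*x + 1)) + 77/(2208*(x + 8)) - 23/(425*(x + 6)) + 11/(7800*(x - 4))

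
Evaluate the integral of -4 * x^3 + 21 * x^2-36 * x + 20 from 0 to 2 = 8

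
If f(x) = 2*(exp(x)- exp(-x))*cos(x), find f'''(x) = -4*sqrt(2)*(exp(2*x)*sin(x + pi/4) + cos(x + pi/4))*exp(-x)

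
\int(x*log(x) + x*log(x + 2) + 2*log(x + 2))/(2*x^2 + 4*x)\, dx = log(x)*log(x + 2)/2 + C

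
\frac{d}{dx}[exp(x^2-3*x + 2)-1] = 2*x*exp(x^2 - 3*x + 2) - 3*exp(x^2 - 3*x + 2)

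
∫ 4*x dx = 2*x^2 + C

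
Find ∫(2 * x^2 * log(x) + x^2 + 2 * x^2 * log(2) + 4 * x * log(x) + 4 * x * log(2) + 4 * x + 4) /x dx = (x + 2)^2*log(2*x) + C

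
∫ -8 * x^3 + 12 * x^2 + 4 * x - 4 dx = -2*x^4 + 4*x^3 + 2*x^2 - 4*x + C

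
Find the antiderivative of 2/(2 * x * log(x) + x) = log(2*log(x) + 1) + C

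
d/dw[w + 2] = 1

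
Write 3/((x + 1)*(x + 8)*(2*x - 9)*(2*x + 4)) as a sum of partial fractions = 12/(3575*(2*x - 9)) - 1/(700*(x + 8)) + 1/(52*(x + 2)) - 3/(154*(x + 1))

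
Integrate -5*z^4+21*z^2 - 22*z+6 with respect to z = -z^5 + 7*z^3 - 11*z^2 + 6*z + C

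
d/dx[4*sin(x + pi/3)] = 4*cos(x + pi/3)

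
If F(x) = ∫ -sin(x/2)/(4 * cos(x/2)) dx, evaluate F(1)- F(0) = log(cos(1/2))/2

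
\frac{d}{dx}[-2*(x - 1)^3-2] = -6*x^2 + 12*x - 6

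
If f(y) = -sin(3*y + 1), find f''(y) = 9*sin(3*y + 1)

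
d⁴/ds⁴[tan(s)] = 24*tan(s)^5 + 40*tan(s)^3 + 16*tan(s)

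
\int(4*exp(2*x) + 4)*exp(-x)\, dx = 8*sinh(x) + C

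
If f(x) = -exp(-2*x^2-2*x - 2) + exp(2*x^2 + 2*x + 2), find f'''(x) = (64*x^3*exp(4*x^2 + 4*x + 4) + 64*x^3 + 96*x^2*exp(4*x^2 + 4*x + 4) + 96*x^2 + 96*x*exp(4*x^2 + 4*x + 4) + 32*exp(4*x^2 + 4*x + 4) - 16)*exp(-2*x^2 - 2*x - 2)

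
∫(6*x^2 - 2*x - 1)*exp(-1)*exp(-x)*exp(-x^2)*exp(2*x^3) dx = exp(2*x^3 - x^2 - x - 1) + C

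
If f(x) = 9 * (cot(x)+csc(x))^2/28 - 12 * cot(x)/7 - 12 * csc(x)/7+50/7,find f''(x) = 3*(8 - 3*cos(x)/sin(x) - 12/sin(x) - 16*cos(x)/sin(x)^2 - 16/sin(x)^2 + 18*cos(x)/sin(x)^3 + 18/sin(x)^3)/(14*sin(x))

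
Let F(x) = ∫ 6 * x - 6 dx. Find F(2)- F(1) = 3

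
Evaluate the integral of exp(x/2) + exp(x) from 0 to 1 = -4 + (1 + exp(1/2))^2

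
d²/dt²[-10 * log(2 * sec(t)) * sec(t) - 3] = 10*(log(1/cos(t)) - 2*log(1/cos(t))/cos(t)^2 + log(2) + 2 - 3/cos(t)^2 - 2*log(2)/cos(t)^2)/cos(t)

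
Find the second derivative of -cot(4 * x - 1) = -32*cos(4*x - 1)/sin(4*x - 1)^3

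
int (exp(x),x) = exp(x) + C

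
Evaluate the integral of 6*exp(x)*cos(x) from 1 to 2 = 3*sqrt(2)*E*(-sin(pi/4 + 1) + E*sin(pi/4 + 2))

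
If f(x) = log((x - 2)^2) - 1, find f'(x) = 2/(x - 2)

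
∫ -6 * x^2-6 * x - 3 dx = -2*x^3 - 3*x^2 - 3*x + C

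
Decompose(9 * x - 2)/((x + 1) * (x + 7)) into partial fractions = 65/(6*(x + 7)) - 11/(6*(x + 1))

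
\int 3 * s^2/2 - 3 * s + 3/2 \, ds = s^3/2 - 3*s^2/2 + 3*s/2 + C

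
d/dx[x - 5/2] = 1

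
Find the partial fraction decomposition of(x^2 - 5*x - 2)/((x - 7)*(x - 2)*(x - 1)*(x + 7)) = -41/(504*(x + 7)) - 1/(8*(x - 1)) + 8/(45*(x - 2)) + 1/(35*(x - 7))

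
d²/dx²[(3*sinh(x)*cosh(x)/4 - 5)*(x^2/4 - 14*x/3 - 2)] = 3*x^2*sinh(2*x)/8 - 7*x*sinh(2*x) + 3*x*cosh(2*x)/4 - 45*sinh(2*x)/16 - 7*cosh(2*x) - 5/2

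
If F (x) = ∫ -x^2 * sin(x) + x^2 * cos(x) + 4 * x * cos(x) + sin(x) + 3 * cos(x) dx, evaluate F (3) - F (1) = 4*sqrt(2)*(4*sin(pi/4 + 3) - sin(pi/4 + 1))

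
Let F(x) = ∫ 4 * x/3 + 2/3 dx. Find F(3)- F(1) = 20/3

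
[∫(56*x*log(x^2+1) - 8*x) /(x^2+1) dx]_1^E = -4*log(1 + exp(2)) - 14*log(2)^2 + 4*log(2) + 14*log(1 + exp(2))^2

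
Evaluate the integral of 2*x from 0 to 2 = 4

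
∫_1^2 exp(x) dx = -E + exp(2)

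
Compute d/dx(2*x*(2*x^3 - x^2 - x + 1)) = 16*x^3 - 6*x^2 - 4*x + 2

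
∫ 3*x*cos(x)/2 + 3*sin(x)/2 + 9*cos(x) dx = (3*x/2 + 9)*sin(x) + C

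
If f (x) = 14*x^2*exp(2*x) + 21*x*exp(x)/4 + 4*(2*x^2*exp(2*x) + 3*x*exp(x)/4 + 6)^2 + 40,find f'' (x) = 256*x^4*exp(4*x) + 512*x^3*exp(4*x) + 108*x^3*exp(3*x) + 192*x^2*exp(4*x) + 216*x^2*exp(3*x) + 449*x^2*exp(2*x) + 72*x*exp(3*x) + 898*x*exp(2*x) + 165*x*exp(x)/4 + 449*exp(2*x)/2 + 165*exp(x)/2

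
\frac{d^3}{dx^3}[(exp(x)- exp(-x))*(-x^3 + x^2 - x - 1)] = (-x^3*exp(2*x) - x^3 - 8*x^2*exp(2*x) + 10*x^2 - 13*x*exp(2*x) - 25*x - 4*exp(2*x) + 14)*exp(-x)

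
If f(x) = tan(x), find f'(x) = cos(x)^(-2)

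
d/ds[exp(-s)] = -exp(-s)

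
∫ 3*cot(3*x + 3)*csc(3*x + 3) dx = -csc(3*x + 3) + C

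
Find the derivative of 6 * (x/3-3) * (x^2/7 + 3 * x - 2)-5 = 6*x^2/7 + 48*x/7 - 58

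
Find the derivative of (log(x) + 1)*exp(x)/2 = (x*exp(x)*log(x) + x*exp(x) + exp(x))/(2*x)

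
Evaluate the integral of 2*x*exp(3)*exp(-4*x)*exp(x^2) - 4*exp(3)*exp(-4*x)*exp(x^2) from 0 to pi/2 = -exp(3) + exp(-1 + (-2 + pi/2)^2)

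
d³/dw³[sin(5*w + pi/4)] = -125*cos(5*w + pi/4)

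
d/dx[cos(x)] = -sin(x)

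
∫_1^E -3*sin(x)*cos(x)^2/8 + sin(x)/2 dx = cos(E)^3/8 - cos(1)^3/8 + cos(1)/2 - cos(E)/2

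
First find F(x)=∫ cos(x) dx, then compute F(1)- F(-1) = 2*sin(1)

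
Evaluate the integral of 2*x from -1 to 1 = 0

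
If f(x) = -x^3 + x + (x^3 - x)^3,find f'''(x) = 504*x^6 - 630*x^4 + 180*x^2 - 12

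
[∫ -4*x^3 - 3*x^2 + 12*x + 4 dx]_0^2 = 8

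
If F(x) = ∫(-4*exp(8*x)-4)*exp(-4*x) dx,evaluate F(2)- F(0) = -exp(8) + exp(-8)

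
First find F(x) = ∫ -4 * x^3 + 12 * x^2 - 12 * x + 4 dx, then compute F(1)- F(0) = 1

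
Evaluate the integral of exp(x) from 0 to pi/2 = -1 + exp(pi/2)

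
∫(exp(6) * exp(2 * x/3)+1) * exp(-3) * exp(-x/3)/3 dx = 2*sinh(x/3 + 3) + C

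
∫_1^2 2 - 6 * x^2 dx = -12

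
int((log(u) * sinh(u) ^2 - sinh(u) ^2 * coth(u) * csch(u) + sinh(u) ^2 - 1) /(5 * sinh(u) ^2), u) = u*log(u)/5 + 1/(5*tanh(u)) + 1/(5*sinh(u)) + C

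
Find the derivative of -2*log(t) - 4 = -2/t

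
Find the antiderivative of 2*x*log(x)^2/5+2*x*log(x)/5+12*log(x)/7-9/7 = x*(7*x*log(x)^2 + 60*log(x) - 105)/35 + C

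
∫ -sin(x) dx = cos(x) + C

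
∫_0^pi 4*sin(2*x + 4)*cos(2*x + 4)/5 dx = 0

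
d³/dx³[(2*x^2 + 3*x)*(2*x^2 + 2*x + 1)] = 96*x + 60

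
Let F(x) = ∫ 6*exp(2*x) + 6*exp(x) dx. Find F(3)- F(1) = -3*E*(2 + E) + 3*(2 + exp(3))*exp(3)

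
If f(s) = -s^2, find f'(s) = -2*s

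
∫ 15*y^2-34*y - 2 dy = 5*y^3 - 17*y^2 - 2*y + C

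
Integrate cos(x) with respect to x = sin(x) + C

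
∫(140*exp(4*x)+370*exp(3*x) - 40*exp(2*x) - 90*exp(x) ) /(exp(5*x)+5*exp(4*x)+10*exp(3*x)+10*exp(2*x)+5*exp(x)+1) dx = (-57*exp(4*x) - 368*exp(3*x) - 737*exp(2*x) - 478*exp(x) - 97)/(exp(4*x) + 4*exp(3*x) + 6*exp(2*x) + 4*exp(x) + 1) + C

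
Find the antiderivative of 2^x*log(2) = 2^x + C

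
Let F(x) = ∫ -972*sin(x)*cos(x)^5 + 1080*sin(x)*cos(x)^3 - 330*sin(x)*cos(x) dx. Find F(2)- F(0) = -111*sin(2)^2 - 162*sin(2)^6 + 216*sin(2)^4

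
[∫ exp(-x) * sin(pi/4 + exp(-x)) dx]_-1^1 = cos(exp(-1) + pi/4) - cos(pi/4 + E)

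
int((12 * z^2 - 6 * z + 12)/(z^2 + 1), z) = 12*z - 3*log(z^2 + 1) + C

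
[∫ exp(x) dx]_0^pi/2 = -1 + exp(pi/2)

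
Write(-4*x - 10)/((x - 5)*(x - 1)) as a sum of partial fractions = 7/(2*(x - 1)) - 15/(2*(x - 5))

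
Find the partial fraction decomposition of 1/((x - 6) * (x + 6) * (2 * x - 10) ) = 1/(264*(x + 6)) - 1/(22*(x - 5)) + 1/(24*(x - 6))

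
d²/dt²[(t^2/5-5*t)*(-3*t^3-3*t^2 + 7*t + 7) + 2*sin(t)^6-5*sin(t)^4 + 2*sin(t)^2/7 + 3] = -12*t^3 + 864*t^2/5 + 492*t/5 - 72*sin(t)^6 + 140*sin(t)^4 - 428*sin(t)^2/7 - 2332/35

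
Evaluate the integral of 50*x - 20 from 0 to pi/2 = -4 + (-2 + 5*pi/2)^2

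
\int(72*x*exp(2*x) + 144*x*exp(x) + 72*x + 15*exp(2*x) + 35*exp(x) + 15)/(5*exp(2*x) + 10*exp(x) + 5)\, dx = ((exp(x) + 1)*(36*x^2 + 15*x - 10)/5 + exp(x))/(exp(x) + 1) + C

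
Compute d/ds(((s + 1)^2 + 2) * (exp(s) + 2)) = s^2*exp(s) + 4*s*exp(s) + 4*s + 5*exp(s) + 4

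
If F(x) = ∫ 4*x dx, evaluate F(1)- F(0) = 2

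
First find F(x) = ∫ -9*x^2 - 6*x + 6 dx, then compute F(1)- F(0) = 0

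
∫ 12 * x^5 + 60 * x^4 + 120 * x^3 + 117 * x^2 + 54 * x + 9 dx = 2*x^6 + 12*x^5 + 30*x^4 + 39*x^3 + 27*x^2 + 9*x + C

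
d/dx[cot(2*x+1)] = -2/sin(2*x + 1)^2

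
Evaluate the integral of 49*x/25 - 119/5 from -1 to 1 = -238/5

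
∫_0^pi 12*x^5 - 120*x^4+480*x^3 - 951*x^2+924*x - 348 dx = -104 + 2*(-2 + pi)^6 + 3*(-2 + pi)^3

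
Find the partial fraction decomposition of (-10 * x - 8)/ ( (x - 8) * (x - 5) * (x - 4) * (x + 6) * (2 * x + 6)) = 13/(2310*(x + 6)) - 1/(168*(x + 3)) - 3/(35*(x - 4)) + 29/(264*(x - 5)) - 1/(42*(x - 8))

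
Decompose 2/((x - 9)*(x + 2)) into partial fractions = -2/(11*(x + 2)) + 2/(11*(x - 9))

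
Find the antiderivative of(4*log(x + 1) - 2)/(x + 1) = 2*(log(x + 1) - 1)*log(x + 1) + C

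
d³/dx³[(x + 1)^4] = 24*x + 24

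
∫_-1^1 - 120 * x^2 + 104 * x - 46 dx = -172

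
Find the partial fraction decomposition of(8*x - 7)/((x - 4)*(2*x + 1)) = 22/(9*(2*x + 1)) + 25/(9*(x - 4))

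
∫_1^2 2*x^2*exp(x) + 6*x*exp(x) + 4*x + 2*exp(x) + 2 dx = -4*E + 8 + 12*exp(2)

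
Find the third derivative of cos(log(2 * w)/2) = (-7*sin(log(w)/2 + log(2)/2) + 6*cos(log(w)/2 + log(2)/2))/(8*w^3)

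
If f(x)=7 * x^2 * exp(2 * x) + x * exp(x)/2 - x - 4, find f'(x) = 14*x^2*exp(2*x) + 14*x*exp(2*x) + x*exp(x)/2 + exp(x)/2 - 1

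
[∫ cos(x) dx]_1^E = -sin(1) + sin(E)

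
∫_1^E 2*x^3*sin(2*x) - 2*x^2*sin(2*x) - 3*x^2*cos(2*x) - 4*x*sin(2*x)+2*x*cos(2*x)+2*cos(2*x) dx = (-exp(3) + 2*E + exp(2))*cos(2*E) - 2*cos(2)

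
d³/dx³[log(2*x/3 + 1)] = 16/(8*x^3 + 36*x^2 + 54*x + 27)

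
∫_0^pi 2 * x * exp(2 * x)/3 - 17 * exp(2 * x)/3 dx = (-3 + pi/3)*exp(2*pi) + 3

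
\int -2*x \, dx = -x^2 + C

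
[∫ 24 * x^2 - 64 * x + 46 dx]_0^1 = 22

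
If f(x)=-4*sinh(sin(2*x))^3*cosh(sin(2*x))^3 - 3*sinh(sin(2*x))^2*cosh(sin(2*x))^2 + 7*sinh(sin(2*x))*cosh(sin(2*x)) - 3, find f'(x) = -2*(3*(cosh(2*sin(2*x)) - 1)^2*cosh(2*sin(2*x)) + 3*sinh(4*sin(2*x))/2 - 13*cosh(2*sin(2*x)) + 3*cosh(4*sin(2*x)) + 3)*cos(2*x)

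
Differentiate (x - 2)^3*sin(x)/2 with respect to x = (x - 2)^2*(x*cos(x)/2 + 3*sin(x)/2 - cos(x))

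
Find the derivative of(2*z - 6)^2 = 8*z - 24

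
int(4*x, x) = 2*x^2 + C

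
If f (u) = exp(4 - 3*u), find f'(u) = -3*exp(4 - 3*u)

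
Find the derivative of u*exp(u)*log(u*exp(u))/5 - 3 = u*(u + log(u))*exp(u)/5 + u*exp(u)/5 + (u + log(u))*exp(u)/5 + exp(u)/5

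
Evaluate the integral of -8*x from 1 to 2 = -12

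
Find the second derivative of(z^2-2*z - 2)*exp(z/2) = z^2*exp(z/2)/4 + 3*z*exp(z/2)/2 - exp(z/2)/2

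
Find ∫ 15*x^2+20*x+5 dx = 5*x^3 + 10*x^2 + 5*x + C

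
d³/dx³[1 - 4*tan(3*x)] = -648*tan(3*x)^4 - 864*tan(3*x)^2 - 216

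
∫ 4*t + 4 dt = 2*t^2 + 4*t + C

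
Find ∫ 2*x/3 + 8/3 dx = x^2/3 + 8*x/3 + C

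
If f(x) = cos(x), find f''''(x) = cos(x)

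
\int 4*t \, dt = 2*t^2 + C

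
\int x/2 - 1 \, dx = x^2/4 - x + C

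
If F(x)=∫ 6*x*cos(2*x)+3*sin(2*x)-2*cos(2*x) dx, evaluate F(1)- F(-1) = -2*sin(2)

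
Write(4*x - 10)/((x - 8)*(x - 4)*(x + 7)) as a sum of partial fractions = -38/(165*(x + 7)) - 3/(22*(x - 4)) + 11/(30*(x - 8))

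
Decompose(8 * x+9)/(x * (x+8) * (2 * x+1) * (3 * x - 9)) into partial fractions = 8/(63*(2*x + 1)) + 1/(72*(x + 8)) + 1/(21*(x - 3)) - 1/(8*x)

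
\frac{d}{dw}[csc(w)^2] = -2*cot(w)*csc(w)^2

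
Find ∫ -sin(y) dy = cos(y) + C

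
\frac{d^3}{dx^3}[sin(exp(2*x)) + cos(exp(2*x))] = 8*sqrt(2)*(-exp(4*x)*cos(exp(2*x) + pi/4) - 3*exp(2*x)*sin(exp(2*x) + pi/4) + cos(exp(2*x) + pi/4))*exp(2*x)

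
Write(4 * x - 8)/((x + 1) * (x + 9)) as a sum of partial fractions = 11/(2*(x + 9)) - 3/(2*(x + 1))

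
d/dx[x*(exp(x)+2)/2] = x*exp(x)/2 + exp(x)/2 + 1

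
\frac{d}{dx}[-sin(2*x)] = -2*cos(2*x)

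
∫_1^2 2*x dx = 3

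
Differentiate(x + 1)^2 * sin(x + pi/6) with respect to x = x^2*cos(x + pi/6) + 2*x*sin(x + pi/6) + 2*x*cos(x + pi/6) + 2*sin(x + pi/6) + cos(x + pi/6)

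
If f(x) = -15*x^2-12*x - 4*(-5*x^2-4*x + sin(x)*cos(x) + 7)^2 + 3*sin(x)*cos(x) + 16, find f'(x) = -400*x^3 - 80*x^2*sin(x)^2 - 440*x^2 - 64*x*sin(x)^2 + 80*x*sin(x)*cos(x) + 434*x + 16*sin(x)^3*cos(x) + 106*sin(x)^2 + 24*sin(x)*cos(x) + 159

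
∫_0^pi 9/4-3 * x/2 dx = -3*pi^2/4 + 9*pi/4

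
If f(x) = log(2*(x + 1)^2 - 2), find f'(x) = (2*x + 2)/(x^2 + 2*x)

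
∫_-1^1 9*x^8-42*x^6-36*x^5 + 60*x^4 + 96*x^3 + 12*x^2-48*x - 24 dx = -26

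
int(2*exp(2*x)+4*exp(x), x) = (exp(x) + 2)^2 + C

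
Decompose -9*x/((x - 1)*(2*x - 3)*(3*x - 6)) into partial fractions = 18/(2*x - 3) - 3/(x - 1) - 6/(x - 2)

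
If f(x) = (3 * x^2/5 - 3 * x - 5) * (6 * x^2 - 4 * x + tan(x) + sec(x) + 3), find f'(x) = 72*x^3/5 + 3*x^2*tan(x)^2/5 + 3*x^2*tan(x)*sec(x)/5 - 303*x^2/5 - 3*x*tan(x)^2 - 3*x*tan(x)*sec(x) + 6*x*tan(x)/5 + 6*x*sec(x)/5 - 177*x/5 - 5*tan(x)^2 - 5*tan(x)*sec(x) - 3*tan(x) - 3*sec(x) + 6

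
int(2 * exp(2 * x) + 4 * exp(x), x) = (exp(x) + 2)^2 + C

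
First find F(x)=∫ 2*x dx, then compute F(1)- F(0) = 1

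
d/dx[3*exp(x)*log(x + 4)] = (3*x*exp(x)*log(x + 4) + 12*exp(x)*log(x + 4) + 3*exp(x))/(x + 4)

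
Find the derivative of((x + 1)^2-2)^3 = 6*x^5 + 30*x^4 + 36*x^3 - 12*x^2 - 18*x + 6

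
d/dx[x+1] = 1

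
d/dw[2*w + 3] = 2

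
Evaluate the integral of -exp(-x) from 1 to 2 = -exp(-1) + exp(-2)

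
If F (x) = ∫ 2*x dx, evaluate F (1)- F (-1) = 0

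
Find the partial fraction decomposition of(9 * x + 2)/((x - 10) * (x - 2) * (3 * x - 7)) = -9/(3*x - 7) + 5/(2*(x - 2)) + 1/(2*(x - 10))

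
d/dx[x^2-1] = 2*x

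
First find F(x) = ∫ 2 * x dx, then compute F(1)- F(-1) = 0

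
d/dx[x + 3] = 1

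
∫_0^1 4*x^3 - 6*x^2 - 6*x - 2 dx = -6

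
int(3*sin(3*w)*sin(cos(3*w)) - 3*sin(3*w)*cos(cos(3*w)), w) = sqrt(2)*sin(cos(3*w) + pi/4) + C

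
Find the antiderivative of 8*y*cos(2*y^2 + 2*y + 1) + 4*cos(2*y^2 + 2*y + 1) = 2*sin(2*y^2 + 2*y + 1) + C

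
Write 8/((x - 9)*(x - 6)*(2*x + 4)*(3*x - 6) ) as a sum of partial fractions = -1/(264*(x + 2)) + 1/(84*(x - 2)) - 1/(72*(x - 6)) + 4/(693*(x - 9))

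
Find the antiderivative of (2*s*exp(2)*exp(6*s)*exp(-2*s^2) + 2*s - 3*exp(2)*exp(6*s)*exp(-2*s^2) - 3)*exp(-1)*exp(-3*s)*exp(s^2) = -2*sinh(-s^2 + 3*s + 1) + C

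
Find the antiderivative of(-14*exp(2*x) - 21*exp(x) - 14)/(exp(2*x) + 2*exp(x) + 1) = (-2*(7*x + 8)*(exp(x) + 1) + 7*exp(x))/(exp(x) + 1) + C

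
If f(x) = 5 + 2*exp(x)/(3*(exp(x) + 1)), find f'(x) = 2*exp(x)/(3*exp(2*x) + 6*exp(x) + 3)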